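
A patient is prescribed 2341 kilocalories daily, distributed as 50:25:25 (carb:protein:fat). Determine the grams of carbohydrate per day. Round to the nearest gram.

Carbohydrate energy = 50% × 2341 = 1170.5 kcal.
At 4 kcal/g: 1170.5 ÷ 4 = 292.625 g.

293 g/day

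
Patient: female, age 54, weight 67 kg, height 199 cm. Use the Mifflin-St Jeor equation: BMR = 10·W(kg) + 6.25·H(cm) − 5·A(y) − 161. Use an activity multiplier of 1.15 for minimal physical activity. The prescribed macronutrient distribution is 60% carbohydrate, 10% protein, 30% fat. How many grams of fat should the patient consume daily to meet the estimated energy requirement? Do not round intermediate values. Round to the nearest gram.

57 g/day

Mifflin-St Jeor (female): BMR = 10(67) + 6.25(199) − 5(54) − 161 = 670 + 1243.75 − 270 − 161 = 1482.75 kcal/day.
TEE = 1482.75 × 1.15 = 1705.1625 kcal/day.
Fat energy = 30% × 1705.1625 = 511.5488 kcal.
Fat = 511.5488 ÷ 9 kcal/g = 56.8388 g.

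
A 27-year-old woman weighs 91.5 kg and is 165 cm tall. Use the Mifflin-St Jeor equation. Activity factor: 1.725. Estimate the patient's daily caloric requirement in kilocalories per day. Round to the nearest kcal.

2847 kilocalories per day

Mifflin-St Jeor (female): BMR = 10(91.5) + 6.25(165) − 5(27) − 161 = 915 + 1031.25 − 135 − 161 = 1650.25 kcal/day.
TEE = BMR × activity factor = 1650.25 × 1.725 = 2846.6813 kcal/day.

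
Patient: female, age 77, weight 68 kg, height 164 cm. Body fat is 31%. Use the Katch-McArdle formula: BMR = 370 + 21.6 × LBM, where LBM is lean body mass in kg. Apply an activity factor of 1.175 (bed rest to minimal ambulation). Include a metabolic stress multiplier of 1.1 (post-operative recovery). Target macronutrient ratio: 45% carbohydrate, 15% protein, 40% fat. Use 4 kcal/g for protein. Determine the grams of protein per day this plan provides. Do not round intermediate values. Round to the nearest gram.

LBM = 68 × (1 − 0.31) = 46.92 kg. Katch-McArdle: BMR = 370 + 21.6 × 46.92 = 1383.472 kcal/day.
TEE = 1383.472 × 1.175 = 1625.5796 kcal/day.
With stress factor 1.1: 1625.5796 × 1.1 = 1788.1376 kcal/day.
Protein energy = 15% × 1788.1376 = 268.2206 kcal.
Protein = 268.2206 ÷ 4 kcal/g = 67.0552 g.

67 g/day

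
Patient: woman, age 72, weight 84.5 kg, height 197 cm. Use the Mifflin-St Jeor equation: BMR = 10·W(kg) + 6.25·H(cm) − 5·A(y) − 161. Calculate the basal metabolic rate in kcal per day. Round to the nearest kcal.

1555 kcal per day

Mifflin-St Jeor (female): BMR = 10(84.5) + 6.25(197) − 5(72) − 161 = 845 + 1231.25 − 360 − 161 = 1555.25 kcal/day.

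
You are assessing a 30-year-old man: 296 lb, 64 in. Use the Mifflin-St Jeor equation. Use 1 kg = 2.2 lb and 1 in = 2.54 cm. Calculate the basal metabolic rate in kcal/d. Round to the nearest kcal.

Convert to metric: weight = 296 ÷ 2.2 = 134.5455 kg; height = 64 × 2.54 = 162.56 cm.
Mifflin-St Jeor (male): BMR = 10(134.5455) + 6.25(162.56) − 5(30) + 5 = 1345.4545 + 1016 − 150 + 5 = 2216.4545 kcal/day.

2216 kcal/d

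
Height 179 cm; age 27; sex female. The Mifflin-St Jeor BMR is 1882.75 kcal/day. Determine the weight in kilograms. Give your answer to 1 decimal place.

106.0 kg

1882.75 = 10·W + 6.25(179) − 5(27) − 161
10·W = 1882.75 − 822.75 = 1060, so W = 106 kg.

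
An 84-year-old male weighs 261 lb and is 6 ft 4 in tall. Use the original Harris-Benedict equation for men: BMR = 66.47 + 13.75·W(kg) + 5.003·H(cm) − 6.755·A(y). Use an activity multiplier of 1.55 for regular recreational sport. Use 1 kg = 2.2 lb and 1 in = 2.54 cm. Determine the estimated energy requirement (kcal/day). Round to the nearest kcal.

3249 kcal/day

Convert to metric: weight = 261 ÷ 2.2 = 118.6364 kg; height = (6×12 + 4) × 2.54 = 76 × 2.54 = 193.04 cm.
Harris-Benedict: BMR = 66.47 + 13.75(118.6364) + 5.003(193.04) − 6.755(84) = 2096.0791 kcal/day.
TEE = BMR × activity factor = 2096.0791 × 1.55 = 3248.9226 kcal/day.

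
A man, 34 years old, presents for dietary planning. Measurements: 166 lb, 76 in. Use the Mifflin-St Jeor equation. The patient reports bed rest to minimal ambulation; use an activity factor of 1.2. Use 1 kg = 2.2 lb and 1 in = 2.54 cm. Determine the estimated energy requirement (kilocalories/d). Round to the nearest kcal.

2155 kilocalories/d

Convert to metric: weight = 166 ÷ 2.2 = 75.4545 kg; height = 76 × 2.54 = 193.04 cm.
Mifflin-St Jeor (male): BMR = 10(75.4545) + 6.25(193.04) − 5(34) + 5 = 754.5455 + 1206.5 − 170 + 5 = 1796.0455 kcal/day.
TEE = BMR × activity factor = 1796.0455 × 1.2 = 2155.2545 kcal/day.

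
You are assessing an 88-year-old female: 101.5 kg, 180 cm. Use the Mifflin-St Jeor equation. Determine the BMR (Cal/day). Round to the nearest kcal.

Mifflin-St Jeor (female): BMR = 10(101.5) + 6.25(180) − 5(88) − 161 = 1015 + 1125 − 440 − 161 = 1539 kcal/day.

1539 Cal/day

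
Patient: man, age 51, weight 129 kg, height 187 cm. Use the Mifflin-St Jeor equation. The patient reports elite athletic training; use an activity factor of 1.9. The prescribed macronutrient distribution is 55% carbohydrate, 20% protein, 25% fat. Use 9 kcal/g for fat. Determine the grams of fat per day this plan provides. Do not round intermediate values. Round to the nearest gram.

117 g/day

Mifflin-St Jeor (male): BMR = 10(129) + 6.25(187) − 5(51) + 5 = 1290 + 1168.75 − 255 + 5 = 2208.75 kcal/day.
TEE = 2208.75 × 1.9 = 4196.625 kcal/day.
Fat energy = 25% × 4196.625 = 1049.1563 kcal.
Fat = 1049.1563 ÷ 9 kcal/g = 116.5729 g.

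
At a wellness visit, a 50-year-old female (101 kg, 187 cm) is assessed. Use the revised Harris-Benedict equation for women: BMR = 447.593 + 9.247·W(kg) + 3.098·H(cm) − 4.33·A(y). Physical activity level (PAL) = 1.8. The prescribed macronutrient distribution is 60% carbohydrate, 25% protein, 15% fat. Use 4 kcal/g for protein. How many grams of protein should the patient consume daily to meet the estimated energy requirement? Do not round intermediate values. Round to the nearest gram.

Harris-Benedict: BMR = 447.593 + 9.247(101) + 3.098(187) − 4.33(50) = 1744.366 kcal/day.
TEE = 1744.366 × 1.8 = 3139.8588 kcal/day.
Protein energy = 25% × 3139.8588 = 784.9647 kcal.
Protein = 784.9647 ÷ 4 kcal/g = 196.2412 g.

196 g/day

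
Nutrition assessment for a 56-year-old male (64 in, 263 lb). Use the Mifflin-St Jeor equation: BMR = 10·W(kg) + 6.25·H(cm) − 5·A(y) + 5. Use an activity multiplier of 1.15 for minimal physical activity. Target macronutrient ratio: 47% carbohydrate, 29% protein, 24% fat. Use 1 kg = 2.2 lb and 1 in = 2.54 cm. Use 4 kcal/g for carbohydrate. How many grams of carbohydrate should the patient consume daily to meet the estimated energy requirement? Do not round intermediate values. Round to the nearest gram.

Convert to metric: weight = 263 ÷ 2.2 = 119.5455 kg; height = 64 × 2.54 = 162.56 cm.
Mifflin-St Jeor (male): BMR = 10(119.5455) + 6.25(162.56) − 5(56) + 5 = 1195.4545 + 1016 − 280 + 5 = 1936.4545 kcal/day.
TEE = 1936.4545 × 1.15 = 2226.9227 kcal/day.
Carbohydrate energy = 47% × 2226.9227 = 1046.6537 kcal.
Carbohydrate = 1046.6537 ÷ 4 kcal/g = 261.6634 g.

262 g/day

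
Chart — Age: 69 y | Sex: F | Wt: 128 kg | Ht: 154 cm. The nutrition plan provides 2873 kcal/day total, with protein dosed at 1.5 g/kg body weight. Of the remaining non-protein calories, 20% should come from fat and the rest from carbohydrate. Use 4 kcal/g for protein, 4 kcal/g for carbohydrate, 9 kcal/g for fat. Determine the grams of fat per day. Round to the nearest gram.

47 g/day

Protein = 1.5 × 128 = 192 g → 192 × 4 = 768 kcal.
Non-protein calories = 2873 − 768 = 2105 kcal.
Fat: 20% × 2105 = 421 kcal; carbohydrate: 1684 kcal.
Fat: 421 kcal ÷ 9 kcal/g = 46.7778 g.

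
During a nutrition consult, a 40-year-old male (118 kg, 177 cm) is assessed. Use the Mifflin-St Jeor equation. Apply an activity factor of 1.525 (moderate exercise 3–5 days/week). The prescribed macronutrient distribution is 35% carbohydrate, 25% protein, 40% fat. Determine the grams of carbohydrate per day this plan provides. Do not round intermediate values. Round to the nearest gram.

Mifflin-St Jeor (male): BMR = 10(118) + 6.25(177) − 5(40) + 5 = 1180 + 1106.25 − 200 + 5 = 2091.25 kcal/day.
TEE = 2091.25 × 1.525 = 3189.1563 kcal/day.
Carbohydrate energy = 35% × 3189.1563 = 1116.2047 kcal.
Carbohydrate = 1116.2047 ÷ 4 kcal/g = 279.0512 g.

279 g/day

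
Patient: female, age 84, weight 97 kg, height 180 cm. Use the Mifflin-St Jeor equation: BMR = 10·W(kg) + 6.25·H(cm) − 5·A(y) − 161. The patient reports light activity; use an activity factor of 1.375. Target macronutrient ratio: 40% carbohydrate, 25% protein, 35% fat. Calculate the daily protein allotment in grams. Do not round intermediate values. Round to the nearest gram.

130 g/day

Mifflin-St Jeor (female): BMR = 10(97) + 6.25(180) − 5(84) − 161 = 970 + 1125 − 420 − 161 = 1514 kcal/day.
TEE = 1514 × 1.375 = 2081.75 kcal/day.
Protein energy = 25% × 2081.75 = 520.4375 kcal.
Protein = 520.4375 ÷ 4 kcal/g = 130.1094 g.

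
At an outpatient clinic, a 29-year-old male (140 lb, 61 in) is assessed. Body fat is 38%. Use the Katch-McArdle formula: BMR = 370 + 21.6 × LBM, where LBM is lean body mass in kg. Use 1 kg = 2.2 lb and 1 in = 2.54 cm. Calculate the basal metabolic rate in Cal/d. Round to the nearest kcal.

Convert to metric: weight = 140 ÷ 2.2 = 63.6364 kg; height = 61 × 2.54 = 154.94 cm.
LBM = 63.6364 × (1 − 0.38) = 39.4545 kg. Katch-McArdle: BMR = 370 + 21.6 × 39.4545 = 1222.2182 kcal/day.

1222 Cal/d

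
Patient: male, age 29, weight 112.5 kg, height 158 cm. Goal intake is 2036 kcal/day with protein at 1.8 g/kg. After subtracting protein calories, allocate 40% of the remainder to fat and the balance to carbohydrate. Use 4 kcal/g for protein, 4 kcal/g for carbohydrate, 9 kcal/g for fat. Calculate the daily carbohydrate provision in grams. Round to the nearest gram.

184 g/day

Protein = 1.8 × 112.5 = 202.5 g → 202.5 × 4 = 810 kcal.
Non-protein calories = 2036 − 810 = 1226 kcal.
Fat: 40% × 1226 = 490.4 kcal; carbohydrate: 735.6 kcal.
Carbohydrate: 735.6 kcal ÷ 4 kcal/g = 183.9 g.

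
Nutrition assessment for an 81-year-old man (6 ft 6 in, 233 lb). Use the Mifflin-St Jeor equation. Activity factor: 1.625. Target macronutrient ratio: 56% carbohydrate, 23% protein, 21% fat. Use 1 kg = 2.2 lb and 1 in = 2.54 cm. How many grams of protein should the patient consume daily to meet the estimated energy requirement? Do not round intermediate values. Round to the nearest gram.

Convert to metric: weight = 233 ÷ 2.2 = 105.9091 kg; height = (6×12 + 6) × 2.54 = 78 × 2.54 = 198.12 cm.
Mifflin-St Jeor (male): BMR = 10(105.9091) + 6.25(198.12) − 5(81) + 5 = 1059.0909 + 1238.25 − 405 + 5 = 1897.3409 kcal/day.
TEE = 1897.3409 × 1.625 = 3083.179 kcal/day.
Protein energy = 23% × 3083.179 = 709.1312 kcal.
Protein = 709.1312 ÷ 4 kcal/g = 177.2828 g.

177 g/day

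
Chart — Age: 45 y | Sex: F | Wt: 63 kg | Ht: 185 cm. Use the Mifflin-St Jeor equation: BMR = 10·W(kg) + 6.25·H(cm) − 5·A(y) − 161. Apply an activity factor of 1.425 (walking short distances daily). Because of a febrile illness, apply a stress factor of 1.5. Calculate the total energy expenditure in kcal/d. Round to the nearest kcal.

Mifflin-St Jeor (female): BMR = 10(63) + 6.25(185) − 5(45) − 161 = 630 + 1156.25 − 225 − 161 = 1400.25 kcal/day.
TEE = BMR × activity factor = 1400.25 × 1.425 = 1995.3563 kcal/day.
Apply stress factor: 1995.3563 × 1.5 = 2993.0344 kcal/day.

2993 kcal/d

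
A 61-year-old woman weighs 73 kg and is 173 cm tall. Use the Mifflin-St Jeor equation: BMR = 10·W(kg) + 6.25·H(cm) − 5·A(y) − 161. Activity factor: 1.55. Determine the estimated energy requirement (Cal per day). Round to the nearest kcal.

2085 Cal per day

Mifflin-St Jeor (female): BMR = 10(73) + 6.25(173) − 5(61) − 161 = 730 + 1081.25 − 305 − 161 = 1345.25 kcal/day.
TEE = BMR × activity factor = 1345.25 × 1.55 = 2085.1375 kcal/day.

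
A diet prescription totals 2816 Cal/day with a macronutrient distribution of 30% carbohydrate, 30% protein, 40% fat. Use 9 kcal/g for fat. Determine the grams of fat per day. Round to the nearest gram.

125 g/day

Fat energy = 40% × 2816 = 1126.4 kcal.
At 9 kcal/g: 1126.4 ÷ 9 = 125.1556 g.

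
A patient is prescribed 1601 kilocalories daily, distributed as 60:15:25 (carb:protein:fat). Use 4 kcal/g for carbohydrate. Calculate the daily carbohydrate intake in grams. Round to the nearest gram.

Carbohydrate energy = 60% × 1601 = 960.6 kcal.
At 4 kcal/g: 960.6 ÷ 4 = 240.15 g.

240 g/day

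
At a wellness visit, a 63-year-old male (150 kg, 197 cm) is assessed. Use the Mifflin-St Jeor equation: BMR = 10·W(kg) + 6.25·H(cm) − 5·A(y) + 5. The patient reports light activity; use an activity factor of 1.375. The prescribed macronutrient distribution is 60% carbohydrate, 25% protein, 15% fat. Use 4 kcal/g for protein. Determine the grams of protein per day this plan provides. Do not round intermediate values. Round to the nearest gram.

Mifflin-St Jeor (male): BMR = 10(150) + 6.25(197) − 5(63) + 5 = 1500 + 1231.25 − 315 + 5 = 2421.25 kcal/day.
TEE = 2421.25 × 1.375 = 3329.2188 kcal/day.
Protein energy = 25% × 3329.2188 = 832.3047 kcal.
Protein = 832.3047 ÷ 4 kcal/g = 208.0762 g.

208 g/day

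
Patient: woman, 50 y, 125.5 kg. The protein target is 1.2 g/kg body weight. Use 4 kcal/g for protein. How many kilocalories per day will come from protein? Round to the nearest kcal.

602 kcal/day

Protein = 1.2 g/kg × 125.5 kg = 150.6 g/day.
Protein energy = 150.6 g × 4 kcal/g = 602.4 kcal/day.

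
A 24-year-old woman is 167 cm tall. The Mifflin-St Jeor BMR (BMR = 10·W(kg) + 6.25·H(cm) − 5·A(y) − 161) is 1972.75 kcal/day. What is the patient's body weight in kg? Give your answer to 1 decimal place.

121.0 kg

1972.75 = 10·W + 6.25(167) − 5(24) − 161
10·W = 1972.75 − 762.75 = 1210, so W = 121 kg.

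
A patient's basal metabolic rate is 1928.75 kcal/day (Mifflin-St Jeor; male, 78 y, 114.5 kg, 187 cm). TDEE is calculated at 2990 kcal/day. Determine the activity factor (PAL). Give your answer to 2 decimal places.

Activity factor = TEE ÷ BMR = 2990 ÷ 1928.75 = 1.55.

1.55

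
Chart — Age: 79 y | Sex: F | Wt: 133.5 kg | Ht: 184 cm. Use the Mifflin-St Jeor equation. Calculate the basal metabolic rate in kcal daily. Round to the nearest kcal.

Mifflin-St Jeor (female): BMR = 10(133.5) + 6.25(184) − 5(79) − 161 = 1335 + 1150 − 395 − 161 = 1929 kcal/day.

1929 kcal daily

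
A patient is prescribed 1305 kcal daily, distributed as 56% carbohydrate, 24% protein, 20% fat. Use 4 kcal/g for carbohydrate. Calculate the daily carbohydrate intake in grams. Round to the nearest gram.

Carbohydrate energy = 56% × 1305 = 730.8 kcal.
At 4 kcal/g: 730.8 ÷ 4 = 182.7 g.

183 g/day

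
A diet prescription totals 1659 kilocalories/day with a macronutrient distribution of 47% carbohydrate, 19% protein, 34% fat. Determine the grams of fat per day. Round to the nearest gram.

63 g/day

Fat energy = 34% × 1659 = 564.06 kcal.
At 9 kcal/g: 564.06 ÷ 9 = 62.6733 g.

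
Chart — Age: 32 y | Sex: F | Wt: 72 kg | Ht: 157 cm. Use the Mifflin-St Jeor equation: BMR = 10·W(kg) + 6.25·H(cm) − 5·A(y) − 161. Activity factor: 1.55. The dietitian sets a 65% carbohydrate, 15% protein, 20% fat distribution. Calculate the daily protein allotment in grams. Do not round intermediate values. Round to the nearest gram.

80 g/day

Mifflin-St Jeor (female): BMR = 10(72) + 6.25(157) − 5(32) − 161 = 720 + 981.25 − 160 − 161 = 1380.25 kcal/day.
TEE = 1380.25 × 1.55 = 2139.3875 kcal/day.
Protein energy = 15% × 2139.3875 = 320.9081 kcal.
Protein = 320.9081 ÷ 4 kcal/g = 80.227 g.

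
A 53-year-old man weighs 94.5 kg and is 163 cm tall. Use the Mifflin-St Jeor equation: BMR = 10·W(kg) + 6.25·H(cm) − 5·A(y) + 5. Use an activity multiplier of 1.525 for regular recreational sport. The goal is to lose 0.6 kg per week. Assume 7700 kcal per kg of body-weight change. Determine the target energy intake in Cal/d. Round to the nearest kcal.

1938 Cal/d

Mifflin-St Jeor (male): BMR = 10(94.5) + 6.25(163) − 5(53) + 5 = 945 + 1018.75 − 265 + 5 = 1703.75 kcal/day.
TEE = 1703.75 × 1.525 = 2598.2188 kcal/day.
Required daily deficit = 0.6 × 7700 ÷ 7 = 660 kcal/day.
Target intake = 2598.2188 − 660 = 1938.2188 kcal/day.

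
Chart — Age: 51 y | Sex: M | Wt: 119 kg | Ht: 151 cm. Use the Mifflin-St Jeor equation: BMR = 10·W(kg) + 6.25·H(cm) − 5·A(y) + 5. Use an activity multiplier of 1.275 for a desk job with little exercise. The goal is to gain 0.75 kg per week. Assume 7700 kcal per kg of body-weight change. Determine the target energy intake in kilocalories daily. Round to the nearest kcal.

Mifflin-St Jeor (male): BMR = 10(119) + 6.25(151) − 5(51) + 5 = 1190 + 943.75 − 255 + 5 = 1883.75 kcal/day.
TEE = 1883.75 × 1.275 = 2401.7813 kcal/day.
Required daily surplus = 0.75 × 7700 ÷ 7 = 825 kcal/day.
Target intake = 2401.7813 + 825 = 3226.7813 kcal/day.

3227 kilocalories daily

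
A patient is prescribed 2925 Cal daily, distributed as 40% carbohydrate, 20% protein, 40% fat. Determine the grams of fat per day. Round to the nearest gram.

Fat energy = 40% × 2925 = 1170 kcal.
At 9 kcal/g: 1170 ÷ 9 = 130 g.

130 g/day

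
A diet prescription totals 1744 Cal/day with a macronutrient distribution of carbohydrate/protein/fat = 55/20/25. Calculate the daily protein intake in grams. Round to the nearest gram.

87 g/day

Protein energy = 20% × 1744 = 348.8 kcal.
At 4 kcal/g: 348.8 ÷ 4 = 87.2 g.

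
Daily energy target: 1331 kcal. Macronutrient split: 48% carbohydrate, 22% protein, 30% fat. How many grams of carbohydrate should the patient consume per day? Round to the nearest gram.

160 g/day

Carbohydrate energy = 48% × 1331 = 638.88 kcal.
At 4 kcal/g: 638.88 ÷ 4 = 159.72 g.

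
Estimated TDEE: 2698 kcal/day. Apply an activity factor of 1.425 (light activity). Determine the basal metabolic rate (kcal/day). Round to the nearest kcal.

1893 kcal/day

BMR = TEE ÷ activity factor = 2698 ÷ 1.425 = 1893.3333 kcal/day.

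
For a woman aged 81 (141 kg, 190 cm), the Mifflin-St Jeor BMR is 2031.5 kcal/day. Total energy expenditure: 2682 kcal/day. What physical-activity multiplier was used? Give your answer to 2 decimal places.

1.32

Activity factor = TEE ÷ BMR = 2682 ÷ 2031.5 = 1.32.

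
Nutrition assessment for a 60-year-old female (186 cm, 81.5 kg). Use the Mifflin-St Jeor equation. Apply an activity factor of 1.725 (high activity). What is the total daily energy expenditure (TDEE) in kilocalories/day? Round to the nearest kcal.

Mifflin-St Jeor (female): BMR = 10(81.5) + 6.25(186) − 5(60) − 161 = 815 + 1162.5 − 300 − 161 = 1516.5 kcal/day.
TEE = BMR × activity factor = 1516.5 × 1.725 = 2615.9625 kcal/day.

2616 kilocalories/day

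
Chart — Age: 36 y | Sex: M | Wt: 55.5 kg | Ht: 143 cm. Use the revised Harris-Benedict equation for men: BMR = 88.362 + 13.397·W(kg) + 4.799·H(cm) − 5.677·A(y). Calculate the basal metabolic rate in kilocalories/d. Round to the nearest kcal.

1314 kilocalories/d

Harris-Benedict: BMR = 88.362 + 13.397(55.5) + 4.799(143) − 5.677(36) = 1313.7805 kcal/day.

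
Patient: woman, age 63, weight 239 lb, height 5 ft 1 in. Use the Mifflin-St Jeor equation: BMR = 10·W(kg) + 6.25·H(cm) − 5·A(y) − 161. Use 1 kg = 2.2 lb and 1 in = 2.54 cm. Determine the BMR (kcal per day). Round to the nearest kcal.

1579 kcal per day

Convert to metric: weight = 239 ÷ 2.2 = 108.6364 kg; height = (5×12 + 1) × 2.54 = 61 × 2.54 = 154.94 cm.
Mifflin-St Jeor (female): BMR = 10(108.6364) + 6.25(154.94) − 5(63) − 161 = 1086.3636 + 968.375 − 315 − 161 = 1578.7386 kcal/day.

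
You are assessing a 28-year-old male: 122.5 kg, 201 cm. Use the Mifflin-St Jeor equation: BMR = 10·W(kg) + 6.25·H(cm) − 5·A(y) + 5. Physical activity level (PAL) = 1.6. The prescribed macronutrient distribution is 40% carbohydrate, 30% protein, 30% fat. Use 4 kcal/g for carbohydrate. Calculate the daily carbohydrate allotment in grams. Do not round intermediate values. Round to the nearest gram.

Mifflin-St Jeor (male): BMR = 10(122.5) + 6.25(201) − 5(28) + 5 = 1225 + 1256.25 − 140 + 5 = 2346.25 kcal/day.
TEE = 2346.25 × 1.6 = 3754 kcal/day.
Carbohydrate energy = 40% × 3754 = 1501.6 kcal.
Carbohydrate = 1501.6 ÷ 4 kcal/g = 375.4 g.

375 g/day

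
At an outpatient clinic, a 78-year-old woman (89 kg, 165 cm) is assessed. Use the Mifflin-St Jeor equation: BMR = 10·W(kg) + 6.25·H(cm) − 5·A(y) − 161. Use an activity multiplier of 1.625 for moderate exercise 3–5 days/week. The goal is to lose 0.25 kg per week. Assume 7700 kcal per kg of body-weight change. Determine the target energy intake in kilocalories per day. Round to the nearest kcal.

1952 kilocalories per day

Mifflin-St Jeor (female): BMR = 10(89) + 6.25(165) − 5(78) − 161 = 890 + 1031.25 − 390 − 161 = 1370.25 kcal/day.
TEE = 1370.25 × 1.625 = 2226.6563 kcal/day.
Required daily deficit = 0.25 × 7700 ÷ 7 = 275 kcal/day.
Target intake = 2226.6563 − 275 = 1951.6563 kcal/day.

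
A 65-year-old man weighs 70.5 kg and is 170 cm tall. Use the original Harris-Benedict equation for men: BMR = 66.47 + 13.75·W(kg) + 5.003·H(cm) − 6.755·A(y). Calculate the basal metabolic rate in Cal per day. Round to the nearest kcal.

1447 Cal per day

Harris-Benedict: BMR = 66.47 + 13.75(70.5) + 5.003(170) − 6.755(65) = 1447.28 kcal/day.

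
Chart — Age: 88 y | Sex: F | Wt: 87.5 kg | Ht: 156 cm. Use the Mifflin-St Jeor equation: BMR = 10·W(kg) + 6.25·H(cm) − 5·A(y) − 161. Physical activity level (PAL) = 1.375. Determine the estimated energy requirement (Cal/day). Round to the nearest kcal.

1717 Cal/day

Mifflin-St Jeor (female): BMR = 10(87.5) + 6.25(156) − 5(88) − 161 = 875 + 975 − 440 − 161 = 1249 kcal/day.
TEE = BMR × activity factor = 1249 × 1.375 = 1717.375 kcal/day.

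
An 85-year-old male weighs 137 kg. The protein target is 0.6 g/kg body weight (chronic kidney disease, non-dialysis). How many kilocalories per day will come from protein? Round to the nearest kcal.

329 kcal/day

Protein = 0.6 g/kg × 137 kg = 82.2 g/day.
Protein energy = 82.2 g × 4 kcal/g = 328.8 kcal/day.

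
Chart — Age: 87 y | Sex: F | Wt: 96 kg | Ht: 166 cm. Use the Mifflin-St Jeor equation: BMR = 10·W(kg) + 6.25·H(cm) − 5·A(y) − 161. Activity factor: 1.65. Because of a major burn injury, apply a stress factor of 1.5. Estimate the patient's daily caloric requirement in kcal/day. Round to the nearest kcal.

3469 kcal/day

Mifflin-St Jeor (female): BMR = 10(96) + 6.25(166) − 5(87) − 161 = 960 + 1037.5 − 435 − 161 = 1401.5 kcal/day.
TEE = BMR × activity factor = 1401.5 × 1.65 = 2312.475 kcal/day.
Apply stress factor: 2312.475 × 1.5 = 3468.7125 kcal/day.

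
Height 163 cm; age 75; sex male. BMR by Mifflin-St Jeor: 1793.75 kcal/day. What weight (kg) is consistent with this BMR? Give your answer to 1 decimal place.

1793.75 = 10·W + 6.25(163) − 5(75) + 5
10·W = 1793.75 − 648.75 = 1145, so W = 114.5 kg.

114.5 kg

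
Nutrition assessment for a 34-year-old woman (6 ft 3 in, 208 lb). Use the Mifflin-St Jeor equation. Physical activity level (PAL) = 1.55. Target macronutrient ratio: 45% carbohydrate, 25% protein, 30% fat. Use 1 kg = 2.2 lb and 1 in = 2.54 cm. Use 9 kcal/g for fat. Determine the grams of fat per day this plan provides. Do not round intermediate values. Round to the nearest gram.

Convert to metric: weight = 208 ÷ 2.2 = 94.5455 kg; height = (6×12 + 3) × 2.54 = 75 × 2.54 = 190.5 cm.
Mifflin-St Jeor (female): BMR = 10(94.5455) + 6.25(190.5) − 5(34) − 161 = 945.4545 + 1190.625 − 170 − 161 = 1805.0795 kcal/day.
TEE = 1805.0795 × 1.55 = 2797.8733 kcal/day.
Fat energy = 30% × 2797.8733 = 839.362 kcal.
Fat = 839.362 ÷ 9 kcal/g = 93.2624 g.

93 g/day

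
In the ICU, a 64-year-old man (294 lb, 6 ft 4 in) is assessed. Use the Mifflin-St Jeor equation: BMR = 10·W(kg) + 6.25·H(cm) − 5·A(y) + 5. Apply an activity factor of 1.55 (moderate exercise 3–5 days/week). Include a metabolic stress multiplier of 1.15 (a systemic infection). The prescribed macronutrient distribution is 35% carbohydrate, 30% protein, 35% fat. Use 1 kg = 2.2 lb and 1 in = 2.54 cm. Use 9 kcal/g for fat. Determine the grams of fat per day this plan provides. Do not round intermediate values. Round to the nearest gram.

Convert to metric: weight = 294 ÷ 2.2 = 133.6364 kg; height = (6×12 + 4) × 2.54 = 76 × 2.54 = 193.04 cm.
Mifflin-St Jeor (male): BMR = 10(133.6364) + 6.25(193.04) − 5(64) + 5 = 1336.3636 + 1206.5 − 320 + 5 = 2227.8636 kcal/day.
TEE = 2227.8636 × 1.55 = 3453.1886 kcal/day.
With stress factor 1.15: 3453.1886 × 1.15 = 3971.1669 kcal/day.
Fat energy = 35% × 3971.1669 = 1389.9084 kcal.
Fat = 1389.9084 ÷ 9 kcal/g = 154.4343 g.

154 g/day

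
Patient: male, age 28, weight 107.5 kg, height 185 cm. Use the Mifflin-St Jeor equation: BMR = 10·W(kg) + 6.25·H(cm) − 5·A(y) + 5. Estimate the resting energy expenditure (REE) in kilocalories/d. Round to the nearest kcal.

2096 kilocalories/d

Mifflin-St Jeor (male): BMR = 10(107.5) + 6.25(185) − 5(28) + 5 = 1075 + 1156.25 − 140 + 5 = 2096.25 kcal/day.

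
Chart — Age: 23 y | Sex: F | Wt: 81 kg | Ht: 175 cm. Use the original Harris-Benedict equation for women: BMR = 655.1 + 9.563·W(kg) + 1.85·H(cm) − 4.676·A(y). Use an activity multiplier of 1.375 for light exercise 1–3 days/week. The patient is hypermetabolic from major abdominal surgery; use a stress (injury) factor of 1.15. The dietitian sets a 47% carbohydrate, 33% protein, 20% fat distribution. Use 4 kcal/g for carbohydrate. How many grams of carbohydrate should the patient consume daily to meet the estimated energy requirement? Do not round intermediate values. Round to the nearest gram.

306 g/day

Harris-Benedict: BMR = 655.1 + 9.563(81) + 1.85(175) − 4.676(23) = 1645.905 kcal/day.
TEE = 1645.905 × 1.375 = 2263.1194 kcal/day.
With stress factor 1.15: 2263.1194 × 1.15 = 2602.5873 kcal/day.
Carbohydrate energy = 47% × 2602.5873 = 1223.216 kcal.
Carbohydrate = 1223.216 ÷ 4 kcal/g = 305.804 g.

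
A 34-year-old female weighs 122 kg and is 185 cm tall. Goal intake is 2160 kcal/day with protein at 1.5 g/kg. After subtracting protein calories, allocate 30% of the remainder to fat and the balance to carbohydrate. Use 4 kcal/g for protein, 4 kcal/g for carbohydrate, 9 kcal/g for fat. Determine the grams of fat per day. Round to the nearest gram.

48 g/day

Protein = 1.5 × 122 = 183 g → 183 × 4 = 732 kcal.
Non-protein calories = 2160 − 732 = 1428 kcal.
Fat: 30% × 1428 = 428.4 kcal; carbohydrate: 999.6 kcal.
Fat: 428.4 kcal ÷ 9 kcal/g = 47.6 g.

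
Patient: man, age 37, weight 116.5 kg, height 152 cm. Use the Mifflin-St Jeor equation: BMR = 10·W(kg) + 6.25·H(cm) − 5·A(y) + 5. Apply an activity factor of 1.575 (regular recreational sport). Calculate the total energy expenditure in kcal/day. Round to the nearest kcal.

3048 kcal/day

Mifflin-St Jeor (male): BMR = 10(116.5) + 6.25(152) − 5(37) + 5 = 1165 + 950 − 185 + 5 = 1935 kcal/day.
TEE = BMR × activity factor = 1935 × 1.575 = 3047.625 kcal/day.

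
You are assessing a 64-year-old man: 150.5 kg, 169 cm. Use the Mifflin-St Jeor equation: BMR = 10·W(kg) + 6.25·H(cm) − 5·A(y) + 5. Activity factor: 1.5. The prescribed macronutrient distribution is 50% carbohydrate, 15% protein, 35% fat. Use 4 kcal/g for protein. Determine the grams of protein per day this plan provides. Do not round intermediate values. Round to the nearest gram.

126 g/day

Mifflin-St Jeor (male): BMR = 10(150.5) + 6.25(169) − 5(64) + 5 = 1505 + 1056.25 − 320 + 5 = 2246.25 kcal/day.
TEE = 2246.25 × 1.5 = 3369.375 kcal/day.
Protein energy = 15% × 3369.375 = 505.4063 kcal.
Protein = 505.4063 ÷ 4 kcal/g = 126.3516 g.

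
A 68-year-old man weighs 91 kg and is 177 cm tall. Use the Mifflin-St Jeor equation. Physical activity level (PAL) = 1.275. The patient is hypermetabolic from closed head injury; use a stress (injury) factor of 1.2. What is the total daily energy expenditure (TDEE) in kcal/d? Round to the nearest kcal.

2572 kcal/d

Mifflin-St Jeor (male): BMR = 10(91) + 6.25(177) − 5(68) + 5 = 910 + 1106.25 − 340 + 5 = 1681.25 kcal/day.
TEE = BMR × activity factor = 1681.25 × 1.275 = 2143.5938 kcal/day.
Apply stress factor: 2143.5938 × 1.2 = 2572.3125 kcal/day.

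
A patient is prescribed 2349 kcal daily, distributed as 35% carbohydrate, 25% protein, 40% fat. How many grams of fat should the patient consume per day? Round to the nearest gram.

Fat energy = 40% × 2349 = 939.6 kcal.
At 9 kcal/g: 939.6 ÷ 9 = 104.4 g.

104 g/day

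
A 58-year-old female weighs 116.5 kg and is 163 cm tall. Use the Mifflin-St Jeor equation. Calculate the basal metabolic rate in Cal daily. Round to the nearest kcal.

Mifflin-St Jeor (female): BMR = 10(116.5) + 6.25(163) − 5(58) − 161 = 1165 + 1018.75 − 290 − 161 = 1732.75 kcal/day.

1733 Cal daily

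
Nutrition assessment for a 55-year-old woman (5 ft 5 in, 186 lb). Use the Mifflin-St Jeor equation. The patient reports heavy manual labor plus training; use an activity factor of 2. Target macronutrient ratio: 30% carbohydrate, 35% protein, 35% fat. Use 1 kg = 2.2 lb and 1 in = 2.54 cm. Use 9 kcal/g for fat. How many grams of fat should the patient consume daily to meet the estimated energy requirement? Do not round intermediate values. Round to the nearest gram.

112 g/day

Convert to metric: weight = 186 ÷ 2.2 = 84.5455 kg; height = (5×12 + 5) × 2.54 = 65 × 2.54 = 165.1 cm.
Mifflin-St Jeor (female): BMR = 10(84.5455) + 6.25(165.1) − 5(55) − 161 = 845.4545 + 1031.875 − 275 − 161 = 1441.3295 kcal/day.
TEE = 1441.3295 × 2 = 2882.6591 kcal/day.
Fat energy = 35% × 2882.6591 = 1008.9307 kcal.
Fat = 1008.9307 ÷ 9 kcal/g = 112.1034 g.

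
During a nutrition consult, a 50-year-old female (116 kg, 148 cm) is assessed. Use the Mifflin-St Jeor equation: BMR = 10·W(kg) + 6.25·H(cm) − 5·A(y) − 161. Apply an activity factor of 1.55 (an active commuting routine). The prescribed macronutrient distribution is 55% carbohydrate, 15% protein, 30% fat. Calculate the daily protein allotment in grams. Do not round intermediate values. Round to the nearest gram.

Mifflin-St Jeor (female): BMR = 10(116) + 6.25(148) − 5(50) − 161 = 1160 + 925 − 250 − 161 = 1674 kcal/day.
TEE = 1674 × 1.55 = 2594.7 kcal/day.
Protein energy = 15% × 2594.7 = 389.205 kcal.
Protein = 389.205 ÷ 4 kcal/g = 97.3013 g.

97 g/day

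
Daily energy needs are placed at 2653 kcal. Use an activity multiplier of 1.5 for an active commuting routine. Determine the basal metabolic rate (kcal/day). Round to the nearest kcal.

BMR = TEE ÷ activity factor = 2653 ÷ 1.5 = 1768.6667 kcal/day.

1769 kcal/day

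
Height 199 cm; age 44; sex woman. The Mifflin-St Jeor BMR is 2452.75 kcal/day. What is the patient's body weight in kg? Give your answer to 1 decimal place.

159.0 kg

2452.75 = 10·W + 6.25(199) − 5(44) − 161
10·W = 2452.75 − 862.75 = 1590, so W = 159 kg.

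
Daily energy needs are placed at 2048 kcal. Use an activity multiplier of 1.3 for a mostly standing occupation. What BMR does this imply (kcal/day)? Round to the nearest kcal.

1575 kcal/day

BMR = TEE ÷ activity factor = 2048 ÷ 1.3 = 1575.3846 kcal/day.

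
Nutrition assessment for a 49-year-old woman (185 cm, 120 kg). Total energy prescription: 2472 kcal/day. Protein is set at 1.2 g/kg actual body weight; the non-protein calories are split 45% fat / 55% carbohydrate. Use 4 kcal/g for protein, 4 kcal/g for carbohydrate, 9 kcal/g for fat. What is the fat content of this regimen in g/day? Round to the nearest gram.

95 g/day

Protein = 1.2 × 120 = 144 g → 144 × 4 = 576 kcal.
Non-protein calories = 2472 − 576 = 1896 kcal.
Fat: 45% × 1896 = 853.2 kcal; carbohydrate: 1042.8 kcal.
Fat: 853.2 kcal ÷ 9 kcal/g = 94.8 g.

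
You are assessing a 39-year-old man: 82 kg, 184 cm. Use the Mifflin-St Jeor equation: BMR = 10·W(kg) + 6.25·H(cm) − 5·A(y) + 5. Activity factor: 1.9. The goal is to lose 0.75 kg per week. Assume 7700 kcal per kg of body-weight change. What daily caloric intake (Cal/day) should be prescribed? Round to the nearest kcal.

Mifflin-St Jeor (male): BMR = 10(82) + 6.25(184) − 5(39) + 5 = 820 + 1150 − 195 + 5 = 1780 kcal/day.
TEE = 1780 × 1.9 = 3382 kcal/day.
Required daily deficit = 0.75 × 7700 ÷ 7 = 825 kcal/day.
Target intake = 3382 − 825 = 2557 kcal/day.

2557 Cal/day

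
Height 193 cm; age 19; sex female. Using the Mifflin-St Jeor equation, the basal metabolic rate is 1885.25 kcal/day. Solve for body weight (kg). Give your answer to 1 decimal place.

1885.25 = 10·W + 6.25(193) − 5(19) − 161
10·W = 1885.25 − 950.25 = 935, so W = 93.5 kg.

93.5 kg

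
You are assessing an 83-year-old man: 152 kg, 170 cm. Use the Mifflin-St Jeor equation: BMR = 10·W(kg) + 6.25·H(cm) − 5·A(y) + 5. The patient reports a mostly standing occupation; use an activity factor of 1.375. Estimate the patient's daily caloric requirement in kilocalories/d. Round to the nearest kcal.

2987 kilocalories/d

Mifflin-St Jeor (male): BMR = 10(152) + 6.25(170) − 5(83) + 5 = 1520 + 1062.5 − 415 + 5 = 2172.5 kcal/day.
TEE = BMR × activity factor = 2172.5 × 1.375 = 2987.1875 kcal/day.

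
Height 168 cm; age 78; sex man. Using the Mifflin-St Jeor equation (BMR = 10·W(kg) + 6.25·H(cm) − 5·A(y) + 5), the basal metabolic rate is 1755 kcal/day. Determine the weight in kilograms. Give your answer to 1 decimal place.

1755 = 10·W + 6.25(168) − 5(78) + 5
10·W = 1755 − 665 = 1090, so W = 109 kg.

109.0 kg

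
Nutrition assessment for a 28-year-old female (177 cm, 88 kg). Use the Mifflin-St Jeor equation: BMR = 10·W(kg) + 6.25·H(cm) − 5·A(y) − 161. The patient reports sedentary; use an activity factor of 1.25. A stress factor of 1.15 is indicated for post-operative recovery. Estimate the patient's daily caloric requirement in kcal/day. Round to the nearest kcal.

2423 kcal/day

Mifflin-St Jeor (female): BMR = 10(88) + 6.25(177) − 5(28) − 161 = 880 + 1106.25 − 140 − 161 = 1685.25 kcal/day.
TEE = BMR × activity factor = 1685.25 × 1.25 = 2106.5625 kcal/day.
Apply stress factor: 2106.5625 × 1.15 = 2422.5469 kcal/day.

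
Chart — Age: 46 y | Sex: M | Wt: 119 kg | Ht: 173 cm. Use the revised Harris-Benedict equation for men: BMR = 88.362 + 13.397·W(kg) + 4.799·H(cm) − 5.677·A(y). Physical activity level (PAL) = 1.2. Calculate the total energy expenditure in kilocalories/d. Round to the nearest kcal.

Harris-Benedict: BMR = 88.362 + 13.397(119) + 4.799(173) − 5.677(46) = 2251.69 kcal/day.
TEE = BMR × activity factor = 2251.69 × 1.2 = 2702.028 kcal/day.

2702 kilocalories/d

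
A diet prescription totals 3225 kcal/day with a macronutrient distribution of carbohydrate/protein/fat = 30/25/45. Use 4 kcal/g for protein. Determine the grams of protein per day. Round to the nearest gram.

Protein energy = 25% × 3225 = 806.25 kcal.
At 4 kcal/g: 806.25 ÷ 4 = 201.5625 g.

202 g/day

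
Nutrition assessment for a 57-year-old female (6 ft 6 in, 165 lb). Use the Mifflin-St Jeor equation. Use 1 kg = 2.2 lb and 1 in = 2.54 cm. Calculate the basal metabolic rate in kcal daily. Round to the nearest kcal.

Convert to metric: weight = 165 ÷ 2.2 = 75 kg; height = (6×12 + 6) × 2.54 = 78 × 2.54 = 198.12 cm.
Mifflin-St Jeor (female): BMR = 10(75) + 6.25(198.12) − 5(57) − 161 = 750 + 1238.25 − 285 − 161 = 1542.25 kcal/day.

1542 kcal daily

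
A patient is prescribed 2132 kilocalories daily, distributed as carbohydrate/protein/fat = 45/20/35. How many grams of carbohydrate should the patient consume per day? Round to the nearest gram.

240 g/day

Carbohydrate energy = 45% × 2132 = 959.4 kcal.
At 4 kcal/g: 959.4 ÷ 4 = 239.85 g.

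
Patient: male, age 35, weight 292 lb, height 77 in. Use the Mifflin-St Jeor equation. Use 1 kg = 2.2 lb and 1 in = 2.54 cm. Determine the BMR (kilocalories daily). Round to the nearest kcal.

2380 kilocalories daily

Convert to metric: weight = 292 ÷ 2.2 = 132.7273 kg; height = 77 × 2.54 = 195.58 cm.
Mifflin-St Jeor (male): BMR = 10(132.7273) + 6.25(195.58) − 5(35) + 5 = 1327.2727 + 1222.375 − 175 + 5 = 2379.6477 kcal/day.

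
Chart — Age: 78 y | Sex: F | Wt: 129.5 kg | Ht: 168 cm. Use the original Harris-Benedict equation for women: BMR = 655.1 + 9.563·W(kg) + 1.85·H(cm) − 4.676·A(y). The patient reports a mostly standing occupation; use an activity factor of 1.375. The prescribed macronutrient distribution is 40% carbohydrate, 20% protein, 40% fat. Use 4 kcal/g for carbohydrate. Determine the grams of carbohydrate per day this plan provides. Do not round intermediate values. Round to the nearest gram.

Harris-Benedict: BMR = 655.1 + 9.563(129.5) + 1.85(168) − 4.676(78) = 1839.5805 kcal/day.
TEE = 1839.5805 × 1.375 = 2529.4232 kcal/day.
Carbohydrate energy = 40% × 2529.4232 = 1011.7693 kcal.
Carbohydrate = 1011.7693 ÷ 4 kcal/g = 252.9423 g.

253 g/day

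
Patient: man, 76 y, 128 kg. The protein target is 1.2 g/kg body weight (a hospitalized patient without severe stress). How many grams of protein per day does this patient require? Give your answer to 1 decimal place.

153.6 g/day

Protein = 1.2 g/kg × 128 kg = 153.6 g/day.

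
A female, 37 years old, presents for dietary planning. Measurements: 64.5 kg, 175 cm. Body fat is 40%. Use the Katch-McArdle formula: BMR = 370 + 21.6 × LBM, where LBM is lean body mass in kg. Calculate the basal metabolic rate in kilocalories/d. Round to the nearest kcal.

1206 kilocalories/d

LBM = 64.5 × (1 − 0.4) = 38.7 kg. Katch-McArdle: BMR = 370 + 21.6 × 38.7 = 1205.92 kcal/day.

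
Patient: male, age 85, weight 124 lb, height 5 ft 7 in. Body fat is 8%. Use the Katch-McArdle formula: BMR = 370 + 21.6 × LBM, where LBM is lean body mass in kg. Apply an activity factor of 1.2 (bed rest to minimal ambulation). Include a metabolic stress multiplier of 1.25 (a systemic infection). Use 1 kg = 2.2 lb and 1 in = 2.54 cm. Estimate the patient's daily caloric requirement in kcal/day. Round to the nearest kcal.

2235 kcal/day

Convert to metric: weight = 124 ÷ 2.2 = 56.3636 kg; height = (5×12 + 7) × 2.54 = 67 × 2.54 = 170.18 cm.
LBM = 56.3636 × (1 − 0.08) = 51.8545 kg. Katch-McArdle: BMR = 370 + 21.6 × 51.8545 = 1490.0582 kcal/day.
TEE = BMR × activity factor = 1490.0582 × 1.2 = 1788.0698 kcal/day.
Apply stress factor: 1788.0698 × 1.25 = 2235.0873 kcal/day.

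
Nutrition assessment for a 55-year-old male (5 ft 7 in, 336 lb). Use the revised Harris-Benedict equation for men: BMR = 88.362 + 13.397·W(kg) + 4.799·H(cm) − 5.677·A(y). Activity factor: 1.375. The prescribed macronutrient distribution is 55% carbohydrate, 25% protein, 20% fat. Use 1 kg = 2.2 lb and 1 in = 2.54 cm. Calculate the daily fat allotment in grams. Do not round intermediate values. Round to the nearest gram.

Convert to metric: weight = 336 ÷ 2.2 = 152.7273 kg; height = (5×12 + 7) × 2.54 = 67 × 2.54 = 170.18 cm.
Harris-Benedict: BMR = 88.362 + 13.397(152.7273) + 4.799(170.18) − 5.677(55) = 2638.9081 kcal/day.
TEE = 2638.9081 × 1.375 = 3628.4986 kcal/day.
Fat energy = 20% × 3628.4986 = 725.6997 kcal.
Fat = 725.6997 ÷ 9 kcal/g = 80.6333 g.

81 g/day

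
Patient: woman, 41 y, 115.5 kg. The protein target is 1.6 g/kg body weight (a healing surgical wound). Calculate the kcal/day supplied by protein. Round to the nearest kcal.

739 kcal/day

Protein = 1.6 g/kg × 115.5 kg = 184.8 g/day.
Protein energy = 184.8 g × 4 kcal/g = 739.2 kcal/day.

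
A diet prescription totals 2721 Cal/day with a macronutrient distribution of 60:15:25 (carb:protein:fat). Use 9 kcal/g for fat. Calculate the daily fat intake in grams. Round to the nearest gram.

76 g/day

Fat energy = 25% × 2721 = 680.25 kcal.
At 9 kcal/g: 680.25 ÷ 9 = 75.5833 g.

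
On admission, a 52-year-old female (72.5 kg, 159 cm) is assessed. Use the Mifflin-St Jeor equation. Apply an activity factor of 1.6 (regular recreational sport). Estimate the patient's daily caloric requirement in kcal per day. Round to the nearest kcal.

Mifflin-St Jeor (female): BMR = 10(72.5) + 6.25(159) − 5(52) − 161 = 725 + 993.75 − 260 − 161 = 1297.75 kcal/day.
TEE = BMR × activity factor = 1297.75 × 1.6 = 2076.4 kcal/day.

2076 kcal per day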